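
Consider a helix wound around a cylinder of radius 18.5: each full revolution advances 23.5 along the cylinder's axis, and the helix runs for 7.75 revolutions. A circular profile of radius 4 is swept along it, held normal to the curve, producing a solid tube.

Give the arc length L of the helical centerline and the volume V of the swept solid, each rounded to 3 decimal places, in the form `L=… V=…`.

2πR = 2π·18.5 = 116.238928
per-turn = √(116.238928² + 23.5²) = √(13511.4884 + 552.25) = √14063.7384 = 118.590634
L = 7.75 × 118.590634 = 919.077412
V = π·4² × L = 50.265482 × 919.077412 = 46197.869527

L=919.077 V=46197.870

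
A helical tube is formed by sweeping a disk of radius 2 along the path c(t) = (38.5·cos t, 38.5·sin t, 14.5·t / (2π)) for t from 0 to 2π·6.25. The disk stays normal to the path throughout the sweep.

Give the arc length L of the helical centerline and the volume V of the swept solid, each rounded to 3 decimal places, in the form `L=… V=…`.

L=1514.605 V=19033.089

2πR = 2π·38.5 = 241.902634
per-turn = √(241.902634² + 14.5²) = √(58516.8845 + 210.25) = √58727.1345 = 242.336820
L = 6.25 × 242.336820 = 1514.605127
V = π·2² × L = 12.566371 × 1514.605127 = 19033.089362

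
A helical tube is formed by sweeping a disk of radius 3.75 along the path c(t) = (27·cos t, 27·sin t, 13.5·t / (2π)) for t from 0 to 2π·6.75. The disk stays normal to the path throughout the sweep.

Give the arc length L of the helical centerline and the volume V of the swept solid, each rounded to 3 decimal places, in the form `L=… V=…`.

2πR = 2π·27 = 169.646003
per-turn = √(169.646003² + 13.5²) = √(28779.7664 + 182.25) = √28962.0164 = 170.182304
L = 6.75 × 170.182304 = 1148.730549
V = π·3.75² × L = 44.178647 × 1148.730549 = 50749.361059

L=1148.731 V=50749.361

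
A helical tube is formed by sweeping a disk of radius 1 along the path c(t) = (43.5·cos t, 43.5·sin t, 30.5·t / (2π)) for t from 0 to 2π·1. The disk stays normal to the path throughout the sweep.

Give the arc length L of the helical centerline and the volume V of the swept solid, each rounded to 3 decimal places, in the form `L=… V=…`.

2πR = 2π·43.5 = 273.318561
per-turn = √(273.318561² + 30.5²) = √(74703.0357 + 930.25) = √75633.2857 = 275.015065
L = 1 × 275.015065 = 275.015065
V = π·1² × L = 3.141593 × 275.015065 = 863.985306

L=275.015 V=863.985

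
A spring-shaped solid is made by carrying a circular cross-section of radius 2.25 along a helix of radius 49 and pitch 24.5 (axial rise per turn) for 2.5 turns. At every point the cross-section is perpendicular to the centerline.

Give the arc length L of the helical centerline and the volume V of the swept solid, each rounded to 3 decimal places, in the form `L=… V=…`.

2πR = 2π·49 = 307.876080
per-turn = √(307.876080² + 24.5²) = √(94787.6807 + 600.25) = √95387.9307 = 308.849366
L = 2.5 × 308.849366 = 772.123414
V = π·2.25² × L = 15.904313 × 772.123414 = 12280.092306

L=772.123 V=12280.092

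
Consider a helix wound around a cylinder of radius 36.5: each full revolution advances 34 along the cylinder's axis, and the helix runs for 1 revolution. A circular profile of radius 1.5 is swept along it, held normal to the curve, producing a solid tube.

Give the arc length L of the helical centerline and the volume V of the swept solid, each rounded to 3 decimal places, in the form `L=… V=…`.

L=231.843 V=1638.801

2πR = 2π·36.5 = 229.336264
per-turn = √(229.336264² + 34²) = √(52595.1219 + 1156) = √53751.1219 = 231.842882
L = 1 × 231.842882 = 231.842882
V = π·1.5² × L = 7.068583 × 231.842882 = 1638.800762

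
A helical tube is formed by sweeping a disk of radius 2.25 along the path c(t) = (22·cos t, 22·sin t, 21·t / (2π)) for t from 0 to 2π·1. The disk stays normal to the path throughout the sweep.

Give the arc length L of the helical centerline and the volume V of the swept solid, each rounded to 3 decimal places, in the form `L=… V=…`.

L=139.816 V=2223.680

2πR = 2π·22 = 138.230077
per-turn = √(138.230077² + 21²) = √(19107.5541 + 441) = √19548.5541 = 139.816144
L = 1 × 139.816144 = 139.816144
V = π·2.25² × L = 15.904313 × 139.816144 = 2223.679690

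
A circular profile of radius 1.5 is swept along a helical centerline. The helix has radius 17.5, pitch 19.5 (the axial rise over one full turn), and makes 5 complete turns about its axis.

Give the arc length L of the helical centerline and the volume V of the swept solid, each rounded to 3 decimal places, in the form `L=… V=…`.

2πR = 2π·17.5 = 109.955743
per-turn = √(109.955743² + 19.5²) = √(12090.2654 + 380.25) = √12470.5154 = 111.671462
L = 5 × 111.671462 = 558.357309
V = π·1.5² × L = 7.068583 × 558.357309 = 3946.795247

L=558.357 V=3946.795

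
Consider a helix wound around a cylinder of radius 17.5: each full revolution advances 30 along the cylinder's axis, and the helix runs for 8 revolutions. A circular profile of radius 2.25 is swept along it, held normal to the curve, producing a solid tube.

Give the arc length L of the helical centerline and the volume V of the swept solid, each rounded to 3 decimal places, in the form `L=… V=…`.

2πR = 2π·17.5 = 109.955743
per-turn = √(109.955743² + 30²) = √(12090.2654 + 900) = √12990.2654 = 113.974845
L = 8 × 113.974845 = 911.798763
V = π·2.25² × L = 15.904313 × 911.798763 = 14501.532753

L=911.799 V=14501.533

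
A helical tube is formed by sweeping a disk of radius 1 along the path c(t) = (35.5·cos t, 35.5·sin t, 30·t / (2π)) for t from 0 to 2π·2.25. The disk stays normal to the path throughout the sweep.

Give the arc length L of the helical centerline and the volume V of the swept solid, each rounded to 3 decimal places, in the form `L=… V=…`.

L=506.388 V=1590.866

2πR = 2π·35.5 = 223.053078
per-turn = √(223.053078² + 30²) = √(49752.6758 + 900) = √50652.6758 = 225.061493
L = 2.25 × 225.061493 = 506.388360
V = π·1² × L = 3.141593 × 506.388360 = 1590.865952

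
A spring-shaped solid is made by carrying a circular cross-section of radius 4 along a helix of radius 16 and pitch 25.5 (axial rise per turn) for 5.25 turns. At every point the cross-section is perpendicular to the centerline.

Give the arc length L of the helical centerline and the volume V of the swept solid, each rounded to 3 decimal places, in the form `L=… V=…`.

2πR = 2π·16 = 100.530965
per-turn = √(100.530965² + 25.5²) = √(10106.4749 + 650.25) = √10756.7249 = 103.714632
L = 5.25 × 103.714632 = 544.501818
V = π·4² × L = 50.265482 × 544.501818 = 27369.646601

L=544.502 V=27369.647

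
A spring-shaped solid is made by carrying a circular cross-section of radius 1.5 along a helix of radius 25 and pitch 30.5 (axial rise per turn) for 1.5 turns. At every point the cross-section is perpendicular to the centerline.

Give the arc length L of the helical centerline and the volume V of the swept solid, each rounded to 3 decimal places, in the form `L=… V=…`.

L=240.020 V=1696.601

2πR = 2π·25 = 157.079633
per-turn = √(157.079633² + 30.5²) = √(24674.0110 + 930.25) = √25604.2610 = 160.013315
L = 1.5 × 160.013315 = 240.019973
V = π·1.5² × L = 7.068583 × 240.019973 = 1696.601211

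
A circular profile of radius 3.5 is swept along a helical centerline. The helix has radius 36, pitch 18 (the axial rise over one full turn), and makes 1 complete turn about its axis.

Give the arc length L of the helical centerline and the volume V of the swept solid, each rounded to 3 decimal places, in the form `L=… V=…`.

2πR = 2π·36 = 226.194671
per-turn = √(226.194671² + 18²) = √(51164.0292 + 324) = √51488.0292 = 226.909738
L = 1 × 226.909738 = 226.909738
V = π·3.5² × L = 38.484510 × 226.909738 = 8732.510084

L=226.910 V=8732.510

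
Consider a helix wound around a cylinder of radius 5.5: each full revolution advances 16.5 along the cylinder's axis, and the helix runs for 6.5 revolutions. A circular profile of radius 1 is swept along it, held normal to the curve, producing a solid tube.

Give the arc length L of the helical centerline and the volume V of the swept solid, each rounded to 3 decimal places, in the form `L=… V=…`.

L=248.915 V=781.988

2πR = 2π·5.5 = 34.557519
per-turn = √(34.557519² + 16.5²) = √(1194.2221 + 272.25) = √1466.4721 = 38.294544
L = 6.5 × 38.294544 = 248.914539
V = π·1² × L = 3.141593 × 248.914539 = 781.988086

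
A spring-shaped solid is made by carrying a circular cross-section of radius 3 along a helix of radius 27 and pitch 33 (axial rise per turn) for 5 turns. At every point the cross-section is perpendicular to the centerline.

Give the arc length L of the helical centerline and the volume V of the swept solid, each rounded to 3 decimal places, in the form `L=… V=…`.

L=864.129 V=24432.676

2πR = 2π·27 = 169.646003
per-turn = √(169.646003² + 33²) = √(28779.7664 + 1089) = √29868.7664 = 172.825827
L = 5 × 172.825827 = 864.129134
V = π·3² × L = 28.274334 × 864.129134 = 24432.675662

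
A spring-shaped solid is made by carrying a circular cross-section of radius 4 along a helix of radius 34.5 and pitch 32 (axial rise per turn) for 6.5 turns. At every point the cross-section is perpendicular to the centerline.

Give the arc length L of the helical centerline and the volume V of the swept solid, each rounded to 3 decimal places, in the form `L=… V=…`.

2πR = 2π·34.5 = 216.769893
per-turn = √(216.769893² + 32²) = √(46989.1866 + 1024) = √48013.1866 = 219.119115
L = 6.5 × 219.119115 = 1424.274247
V = π·4² × L = 50.265482 × 1424.274247 = 71591.832199

L=1424.274 V=71591.832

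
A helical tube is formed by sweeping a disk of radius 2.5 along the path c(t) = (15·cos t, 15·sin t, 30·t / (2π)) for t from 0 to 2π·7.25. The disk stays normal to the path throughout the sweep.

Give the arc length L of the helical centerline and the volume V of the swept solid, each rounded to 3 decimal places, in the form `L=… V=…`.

2πR = 2π·15 = 94.247780
per-turn = √(94.247780² + 30²) = √(8882.6440 + 900) = √9782.6440 = 98.907249
L = 7.25 × 98.907249 = 717.077557
V = π·2.5² × L = 19.634954 × 717.077557 = 14079.784913

L=717.078 V=14079.785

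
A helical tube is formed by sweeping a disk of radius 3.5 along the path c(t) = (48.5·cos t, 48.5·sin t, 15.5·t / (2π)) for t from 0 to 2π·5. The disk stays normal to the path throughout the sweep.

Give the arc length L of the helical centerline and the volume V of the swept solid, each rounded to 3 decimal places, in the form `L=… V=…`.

2πR = 2π·48.5 = 304.734487
per-turn = √(304.734487² + 15.5²) = √(92863.1078 + 240.25) = √93103.3578 = 305.128428
L = 5 × 305.128428 = 1525.642142
V = π·3.5² × L = 38.484510 × 1525.642142 = 58713.590278

L=1525.642 V=58713.590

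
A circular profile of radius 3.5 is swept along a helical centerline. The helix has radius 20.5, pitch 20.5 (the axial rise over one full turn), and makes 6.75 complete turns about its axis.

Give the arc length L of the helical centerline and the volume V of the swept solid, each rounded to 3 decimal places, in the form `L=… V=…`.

2πR = 2π·20.5 = 128.805299
per-turn = √(128.805299² + 20.5²) = √(16590.8050 + 420.25) = √17011.0550 = 130.426435
L = 6.75 × 130.426435 = 880.378438
V = π·3.5² × L = 38.484510 × 880.378438 = 33880.932791

L=880.378 V=33880.933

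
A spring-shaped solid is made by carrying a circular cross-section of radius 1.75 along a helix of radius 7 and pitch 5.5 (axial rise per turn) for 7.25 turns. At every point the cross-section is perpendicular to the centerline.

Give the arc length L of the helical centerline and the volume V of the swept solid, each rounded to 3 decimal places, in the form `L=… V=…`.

2πR = 2π·7 = 43.982297
per-turn = √(43.982297² + 5.5²) = √(1934.4425 + 30.25) = √1964.6925 = 44.324852
L = 7.25 × 44.324852 = 321.355174
V = π·1.75² × L = 9.621128 × 321.355174 = 3091.799098

L=321.355 V=3091.799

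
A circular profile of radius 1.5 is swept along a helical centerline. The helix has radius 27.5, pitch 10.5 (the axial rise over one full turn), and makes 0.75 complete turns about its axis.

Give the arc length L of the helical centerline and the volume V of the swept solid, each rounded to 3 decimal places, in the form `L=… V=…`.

2πR = 2π·27.5 = 172.787596
per-turn = √(172.787596² + 10.5²) = √(29855.5533 + 110.25) = √29965.8033 = 173.106335
L = 0.75 × 173.106335 = 129.829751
V = π·1.5² × L = 7.068583 × 129.829751 = 917.712435

L=129.830 V=917.712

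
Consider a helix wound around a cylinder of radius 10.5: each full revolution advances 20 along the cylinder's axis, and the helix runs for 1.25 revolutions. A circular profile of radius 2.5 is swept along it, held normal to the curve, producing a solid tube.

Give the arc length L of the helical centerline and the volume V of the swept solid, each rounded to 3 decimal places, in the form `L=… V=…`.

2πR = 2π·10.5 = 65.973446
per-turn = √(65.973446² + 20²) = √(4352.4955 + 400) = √4752.4955 = 68.938346
L = 1.25 × 68.938346 = 86.172932
V = π·2.5² × L = 19.634954 × 86.172932 = 1692.001572

L=86.173 V=1692.002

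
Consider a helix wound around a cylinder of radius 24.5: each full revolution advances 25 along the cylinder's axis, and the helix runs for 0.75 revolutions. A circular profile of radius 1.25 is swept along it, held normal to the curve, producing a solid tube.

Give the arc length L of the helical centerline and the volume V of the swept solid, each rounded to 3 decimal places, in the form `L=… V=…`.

2πR = 2π·24.5 = 153.938040
per-turn = √(153.938040² + 25²) = √(23696.9202 + 625) = √24321.9202 = 155.954866
L = 0.75 × 155.954866 = 116.966149
V = π·1.25² × L = 4.908739 × 116.966149 = 574.156243

L=116.966 V=574.156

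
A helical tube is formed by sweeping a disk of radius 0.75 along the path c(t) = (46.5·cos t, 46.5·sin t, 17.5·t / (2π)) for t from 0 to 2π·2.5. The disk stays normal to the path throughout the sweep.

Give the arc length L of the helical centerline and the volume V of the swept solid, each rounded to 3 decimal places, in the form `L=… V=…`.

L=731.729 V=1293.073

2πR = 2π·46.5 = 292.168117
per-turn = √(292.168117² + 17.5²) = √(85362.2085 + 306.25) = √85668.4585 = 292.691746
L = 2.5 × 292.691746 = 731.729366
V = π·0.75² × L = 1.767146 × 731.729366 = 1293.072526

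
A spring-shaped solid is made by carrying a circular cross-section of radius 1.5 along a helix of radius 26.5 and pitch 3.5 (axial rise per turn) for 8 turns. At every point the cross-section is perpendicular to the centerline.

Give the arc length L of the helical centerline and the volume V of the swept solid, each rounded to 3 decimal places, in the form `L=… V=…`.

L=1332.330 V=9417.683

2πR = 2π·26.5 = 166.504411
per-turn = √(166.504411² + 3.5²) = √(27723.7188 + 12.25) = √27735.9688 = 166.541192
L = 8 × 166.541192 = 1332.329539
V = π·1.5² × L = 7.068583 × 1332.329539 = 9417.682558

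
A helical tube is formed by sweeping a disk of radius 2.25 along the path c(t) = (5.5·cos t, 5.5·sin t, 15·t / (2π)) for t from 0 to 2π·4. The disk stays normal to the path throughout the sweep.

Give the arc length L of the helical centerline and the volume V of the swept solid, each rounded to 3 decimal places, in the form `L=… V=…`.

L=150.690 V=2396.625

2πR = 2π·5.5 = 34.557519
per-turn = √(34.557519² + 15²) = √(1194.2221 + 225) = √1419.2221 = 37.672565
L = 4 × 37.672565 = 150.690259
V = π·2.25² × L = 15.904313 × 150.690259 = 2396.625014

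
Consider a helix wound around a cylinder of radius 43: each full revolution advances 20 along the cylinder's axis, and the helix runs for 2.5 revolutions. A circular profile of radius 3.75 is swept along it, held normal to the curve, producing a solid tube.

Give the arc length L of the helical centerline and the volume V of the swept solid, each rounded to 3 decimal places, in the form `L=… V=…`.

2πR = 2π·43 = 270.176968
per-turn = √(270.176968² + 20²) = √(72995.5942 + 400) = √73395.5942 = 270.916212
L = 2.5 × 270.916212 = 677.290531
V = π·3.75² × L = 44.178647 × 677.290531 = 29921.779078

L=677.291 V=29921.779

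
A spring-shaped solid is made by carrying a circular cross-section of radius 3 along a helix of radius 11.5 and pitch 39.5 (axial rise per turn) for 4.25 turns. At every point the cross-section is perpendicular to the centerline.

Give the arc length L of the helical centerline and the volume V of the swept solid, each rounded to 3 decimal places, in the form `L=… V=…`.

L=349.981 V=9895.480

2πR = 2π·11.5 = 72.256631
per-turn = √(72.256631² + 39.5²) = √(5221.0207 + 1560.25) = √6781.2707 = 82.348471
L = 4.25 × 82.348471 = 349.981003
V = π·3² × L = 28.274334 × 349.981003 = 9895.479734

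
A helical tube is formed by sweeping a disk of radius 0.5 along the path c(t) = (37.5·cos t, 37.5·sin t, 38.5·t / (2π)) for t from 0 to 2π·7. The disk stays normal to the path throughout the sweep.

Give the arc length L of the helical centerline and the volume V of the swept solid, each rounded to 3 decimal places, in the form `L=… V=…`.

L=1671.209 V=1312.565

2πR = 2π·37.5 = 235.619449
per-turn = √(235.619449² + 38.5²) = √(55516.5248 + 1482.25) = √56998.7748 = 238.744162
L = 7 × 238.744162 = 1671.209132
V = π·0.5² × L = 0.785398 × 1671.209132 = 1312.564583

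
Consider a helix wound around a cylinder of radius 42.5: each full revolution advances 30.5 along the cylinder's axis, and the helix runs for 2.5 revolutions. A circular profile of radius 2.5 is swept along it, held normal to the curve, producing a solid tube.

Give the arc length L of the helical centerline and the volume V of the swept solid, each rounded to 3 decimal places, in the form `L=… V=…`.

2πR = 2π·42.5 = 267.035376
per-turn = √(267.035376² + 30.5²) = √(71307.8918 + 930.25) = √72238.1418 = 268.771542
L = 2.5 × 268.771542 = 671.928855
V = π·2.5² × L = 19.634954 × 671.928855 = 13193.292217

L=671.929 V=13193.292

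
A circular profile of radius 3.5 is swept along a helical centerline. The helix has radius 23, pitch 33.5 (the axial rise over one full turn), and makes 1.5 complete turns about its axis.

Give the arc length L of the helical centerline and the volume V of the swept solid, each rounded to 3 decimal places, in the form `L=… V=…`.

2πR = 2π·23 = 144.513262
per-turn = √(144.513262² + 33.5²) = √(20884.0829 + 1122.25) = √22006.3329 = 148.345316
L = 1.5 × 148.345316 = 222.517975
V = π·3.5² × L = 38.484510 × 222.517975 = 8563.495223

L=222.518 V=8563.495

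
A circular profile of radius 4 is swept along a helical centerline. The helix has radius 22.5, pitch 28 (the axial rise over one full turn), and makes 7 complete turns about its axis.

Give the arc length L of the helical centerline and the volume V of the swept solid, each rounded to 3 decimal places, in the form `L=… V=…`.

2πR = 2π·22.5 = 141.371669
per-turn = √(141.371669² + 28²) = √(19985.9489 + 784) = √20769.9489 = 144.117830
L = 7 × 144.117830 = 1008.824810
V = π·4² × L = 50.265482 × 1008.824810 = 50709.065775

L=1008.825 V=50709.066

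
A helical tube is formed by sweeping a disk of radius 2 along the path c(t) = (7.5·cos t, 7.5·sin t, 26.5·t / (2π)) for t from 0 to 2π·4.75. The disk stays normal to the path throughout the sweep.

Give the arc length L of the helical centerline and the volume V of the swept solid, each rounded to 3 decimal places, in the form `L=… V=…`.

2πR = 2π·7.5 = 47.123890
per-turn = √(47.123890² + 26.5²) = √(2220.6610 + 702.25) = √2922.9110 = 54.063953
L = 4.75 × 54.063953 = 256.803776
V = π·2² × L = 12.566371 × 256.803776 = 3227.091421

L=256.804 V=3227.091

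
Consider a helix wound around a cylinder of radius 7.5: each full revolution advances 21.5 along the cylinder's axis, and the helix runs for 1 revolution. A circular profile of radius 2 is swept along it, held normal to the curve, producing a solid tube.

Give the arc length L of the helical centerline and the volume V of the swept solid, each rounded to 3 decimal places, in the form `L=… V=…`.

2πR = 2π·7.5 = 47.123890
per-turn = √(47.123890² + 21.5²) = √(2220.6610 + 462.25) = √2682.9110 = 51.796824
L = 1 × 51.796824 = 51.796824
V = π·2² × L = 12.566371 × 51.796824 = 650.898089

L=51.797 V=650.898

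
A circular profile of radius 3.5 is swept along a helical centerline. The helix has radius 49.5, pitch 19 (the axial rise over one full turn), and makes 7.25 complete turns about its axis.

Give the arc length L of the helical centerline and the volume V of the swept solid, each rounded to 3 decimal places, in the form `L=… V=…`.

2πR = 2π·49.5 = 311.017673
per-turn = √(311.017673² + 19²) = √(96731.9927 + 361) = √97092.9927 = 311.597485
L = 7.25 × 311.597485 = 2259.081767
V = π·3.5² × L = 38.484510 × 2259.081767 = 86939.654873

L=2259.082 V=86939.655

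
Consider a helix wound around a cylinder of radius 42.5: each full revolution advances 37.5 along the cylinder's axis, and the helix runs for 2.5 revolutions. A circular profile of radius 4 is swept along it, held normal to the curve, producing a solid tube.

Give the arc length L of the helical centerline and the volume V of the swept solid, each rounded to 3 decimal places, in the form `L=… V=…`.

L=674.139 V=33885.922

2πR = 2π·42.5 = 267.035376
per-turn = √(267.035376² + 37.5²) = √(71307.8918 + 1406.25) = √72714.1418 = 269.655598
L = 2.5 × 269.655598 = 674.138996
V = π·4² × L = 50.265482 × 674.138996 = 33885.921889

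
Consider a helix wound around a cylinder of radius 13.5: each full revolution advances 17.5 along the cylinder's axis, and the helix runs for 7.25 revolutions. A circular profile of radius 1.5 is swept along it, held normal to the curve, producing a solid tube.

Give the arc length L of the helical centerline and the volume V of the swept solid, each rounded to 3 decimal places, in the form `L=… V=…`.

L=627.918 V=4438.493

2πR = 2π·13.5 = 84.823002
per-turn = √(84.823002² + 17.5²) = √(7194.9416 + 306.25) = √7501.1916 = 86.609420
L = 7.25 × 86.609420 = 627.918294
V = π·1.5² × L = 7.068583 × 627.918294 = 4438.492874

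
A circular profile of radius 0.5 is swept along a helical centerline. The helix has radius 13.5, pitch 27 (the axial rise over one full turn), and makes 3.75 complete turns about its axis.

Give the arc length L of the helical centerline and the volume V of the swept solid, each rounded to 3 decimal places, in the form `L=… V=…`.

2πR = 2π·13.5 = 84.823002
per-turn = √(84.823002² + 27²) = √(7194.9416 + 729) = √7923.9416 = 89.016524
L = 3.75 × 89.016524 = 333.811966
V = π·0.5² × L = 0.785398 × 333.811966 = 262.175305

L=333.812 V=262.175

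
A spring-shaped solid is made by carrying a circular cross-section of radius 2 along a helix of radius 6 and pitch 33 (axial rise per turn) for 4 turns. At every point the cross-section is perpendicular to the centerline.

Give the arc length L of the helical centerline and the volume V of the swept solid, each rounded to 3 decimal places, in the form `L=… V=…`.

2πR = 2π·6 = 37.699112
per-turn = √(37.699112² + 33²) = √(1421.2230 + 1089) = √2510.2230 = 50.102126
L = 4 × 50.102126 = 200.408504
V = π·2² × L = 12.566371 × 200.408504 = 2518.407538

L=200.409 V=2518.408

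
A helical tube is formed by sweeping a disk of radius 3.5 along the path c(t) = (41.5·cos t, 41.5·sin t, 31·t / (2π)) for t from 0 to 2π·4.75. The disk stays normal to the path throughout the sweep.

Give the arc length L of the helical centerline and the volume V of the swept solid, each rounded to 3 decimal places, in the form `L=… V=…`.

2πR = 2π·41.5 = 260.752190
per-turn = √(260.752190² + 31²) = √(67991.7047 + 961) = √68952.7047 = 262.588470
L = 4.75 × 262.588470 = 1247.295234
V = π·3.5² × L = 38.484510 × 1247.295234 = 48001.545906

L=1247.295 V=48001.546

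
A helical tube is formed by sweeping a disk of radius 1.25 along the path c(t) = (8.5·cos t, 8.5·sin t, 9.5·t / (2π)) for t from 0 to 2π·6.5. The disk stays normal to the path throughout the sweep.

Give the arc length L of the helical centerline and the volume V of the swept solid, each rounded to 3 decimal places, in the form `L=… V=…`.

2πR = 2π·8.5 = 53.407075
per-turn = √(53.407075² + 9.5²) = √(2852.3157 + 90.25) = √2942.5657 = 54.245421
L = 6.5 × 54.245421 = 352.595235
V = π·1.25² × L = 4.908739 × 352.595235 = 1730.797812

L=352.595 V=1730.798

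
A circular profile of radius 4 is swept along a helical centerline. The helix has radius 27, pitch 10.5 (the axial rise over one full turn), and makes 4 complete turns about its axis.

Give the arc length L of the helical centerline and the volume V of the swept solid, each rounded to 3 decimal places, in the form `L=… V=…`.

L=679.883 V=34174.624

2πR = 2π·27 = 169.646003
per-turn = √(169.646003² + 10.5²) = √(28779.7664 + 110.25) = √28890.0164 = 169.970634
L = 4 × 169.970634 = 679.882536
V = π·4² × L = 50.265482 × 679.882536 = 34174.623693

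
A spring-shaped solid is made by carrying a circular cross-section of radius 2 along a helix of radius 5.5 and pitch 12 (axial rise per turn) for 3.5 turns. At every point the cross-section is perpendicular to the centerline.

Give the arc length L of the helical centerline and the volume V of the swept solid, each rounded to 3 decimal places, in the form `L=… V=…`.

2πR = 2π·5.5 = 34.557519
per-turn = √(34.557519² + 12²) = √(1194.2221 + 144) = √1338.2221 = 36.581719
L = 3.5 × 36.581719 = 128.036015
V = π·2² × L = 12.566371 × 128.036015 = 1608.948016

L=128.036 V=1608.948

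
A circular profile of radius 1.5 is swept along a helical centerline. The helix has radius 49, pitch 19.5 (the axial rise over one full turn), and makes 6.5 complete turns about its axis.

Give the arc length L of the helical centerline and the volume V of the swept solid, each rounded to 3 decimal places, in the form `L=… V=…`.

L=2005.204 V=14173.955

2πR = 2π·49 = 307.876080
per-turn = √(307.876080² + 19.5²) = √(94787.6807 + 380.25) = √95167.9307 = 308.492999
L = 6.5 × 308.492999 = 2005.204496
V = π·1.5² × L = 7.068583 × 2005.204496 = 14173.955355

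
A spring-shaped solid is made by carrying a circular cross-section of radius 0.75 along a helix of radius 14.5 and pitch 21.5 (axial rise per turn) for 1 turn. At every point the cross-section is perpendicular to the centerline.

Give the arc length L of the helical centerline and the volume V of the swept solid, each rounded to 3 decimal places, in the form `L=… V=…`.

L=93.609 V=165.420

2πR = 2π·14.5 = 91.106187
per-turn = √(91.106187² + 21.5²) = √(8300.3373 + 462.25) = √8762.5873 = 93.608692
L = 1 × 93.608692 = 93.608692
V = π·0.75² × L = 1.767146 × 93.608692 = 165.420214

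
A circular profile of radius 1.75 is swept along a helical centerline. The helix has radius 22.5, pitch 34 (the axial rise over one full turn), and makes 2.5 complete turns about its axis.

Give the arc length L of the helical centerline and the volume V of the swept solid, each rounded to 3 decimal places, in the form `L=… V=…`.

L=363.507 V=3497.345

2πR = 2π·22.5 = 141.371669
per-turn = √(141.371669² + 34²) = √(19985.9489 + 1156) = √21141.9489 = 145.402713
L = 2.5 × 145.402713 = 363.506782
V = π·1.75² × L = 9.621128 × 363.506782 = 3497.345099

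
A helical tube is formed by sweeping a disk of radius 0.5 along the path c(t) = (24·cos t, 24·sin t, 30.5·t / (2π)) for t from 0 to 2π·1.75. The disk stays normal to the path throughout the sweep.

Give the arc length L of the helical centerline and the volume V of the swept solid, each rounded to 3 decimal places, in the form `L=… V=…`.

2πR = 2π·24 = 150.796447
per-turn = √(150.796447² + 30.5²) = √(22739.5685 + 930.25) = √23669.8185 = 153.849987
L = 1.75 × 153.849987 = 269.237477
V = π·0.5² × L = 0.785398 × 269.237477 = 211.458620

L=269.237 V=211.459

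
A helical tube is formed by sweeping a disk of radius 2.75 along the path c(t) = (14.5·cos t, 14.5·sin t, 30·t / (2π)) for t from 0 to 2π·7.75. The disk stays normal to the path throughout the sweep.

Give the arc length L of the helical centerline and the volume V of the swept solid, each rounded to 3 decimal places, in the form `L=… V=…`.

2πR = 2π·14.5 = 91.106187
per-turn = √(91.106187² + 30²) = √(8300.3373 + 900) = √9200.3373 = 95.918389
L = 7.75 × 95.918389 = 743.367513
V = π·2.75² × L = 23.758294 × 743.367513 = 17661.144249

L=743.368 V=17661.144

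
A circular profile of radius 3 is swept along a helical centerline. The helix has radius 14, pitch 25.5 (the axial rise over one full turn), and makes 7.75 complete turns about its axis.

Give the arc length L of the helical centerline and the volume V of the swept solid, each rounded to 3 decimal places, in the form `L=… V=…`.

L=709.793 V=20068.911

2πR = 2π·14 = 87.964594
per-turn = √(87.964594² + 25.5²) = √(7737.7699 + 650.25) = √8388.0199 = 91.586134
L = 7.75 × 91.586134 = 709.792535
V = π·3² × L = 28.274334 × 709.792535 = 20068.911112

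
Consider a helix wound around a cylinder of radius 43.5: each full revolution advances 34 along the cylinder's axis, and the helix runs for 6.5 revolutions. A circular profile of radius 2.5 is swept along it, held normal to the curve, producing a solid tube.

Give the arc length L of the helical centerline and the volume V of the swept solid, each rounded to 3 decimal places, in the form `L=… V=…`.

2πR = 2π·43.5 = 273.318561
per-turn = √(273.318561² + 34²) = √(74703.0357 + 1156) = √75859.0357 = 275.425191
L = 6.5 × 275.425191 = 1790.263740
V = π·2.5² × L = 19.634954 × 1790.263740 = 35151.746335

L=1790.264 V=35151.746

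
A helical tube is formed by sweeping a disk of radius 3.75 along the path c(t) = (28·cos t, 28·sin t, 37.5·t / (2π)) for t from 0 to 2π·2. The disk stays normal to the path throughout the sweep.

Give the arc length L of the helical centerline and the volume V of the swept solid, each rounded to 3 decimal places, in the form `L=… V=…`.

2πR = 2π·28 = 175.929189
per-turn = √(175.929189² + 37.5²) = √(30951.0794 + 1406.25) = √32357.3294 = 179.881432
L = 2 × 179.881432 = 359.762863
V = π·3.75² × L = 44.178647 × 359.762863 = 15893.836418

L=359.763 V=15893.836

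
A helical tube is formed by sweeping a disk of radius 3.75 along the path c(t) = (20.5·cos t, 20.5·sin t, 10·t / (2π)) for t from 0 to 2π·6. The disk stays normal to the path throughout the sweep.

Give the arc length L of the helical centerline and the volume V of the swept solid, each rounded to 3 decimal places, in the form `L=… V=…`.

L=775.157 V=34245.404

2πR = 2π·20.5 = 128.805299
per-turn = √(128.805299² + 10²) = √(16590.8050 + 100) = √16690.8050 = 129.192898
L = 6 × 129.192898 = 775.157390
V = π·3.75² × L = 44.178647 × 775.157390 = 34245.404482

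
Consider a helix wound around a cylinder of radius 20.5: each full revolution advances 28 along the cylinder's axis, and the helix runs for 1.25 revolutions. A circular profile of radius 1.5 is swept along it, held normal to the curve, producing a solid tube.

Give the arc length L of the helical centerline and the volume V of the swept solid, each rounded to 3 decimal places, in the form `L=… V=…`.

L=164.767 V=1164.669

2πR = 2π·20.5 = 128.805299
per-turn = √(128.805299² + 28²) = √(16590.8050 + 784) = √17374.8050 = 131.813524
L = 1.25 × 131.813524 = 164.766904
V = π·1.5² × L = 7.068583 × 164.766904 = 1164.668617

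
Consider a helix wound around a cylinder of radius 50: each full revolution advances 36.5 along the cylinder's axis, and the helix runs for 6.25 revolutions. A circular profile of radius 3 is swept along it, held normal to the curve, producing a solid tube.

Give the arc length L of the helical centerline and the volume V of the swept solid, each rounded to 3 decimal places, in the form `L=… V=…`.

L=1976.703 V=55889.964

2πR = 2π·50 = 314.159265
per-turn = √(314.159265² + 36.5²) = √(98696.0440 + 1332.25) = √100028.2940 = 316.272500
L = 6.25 × 316.272500 = 1976.703123
V = π·3² × L = 28.274334 × 1976.703123 = 55889.964074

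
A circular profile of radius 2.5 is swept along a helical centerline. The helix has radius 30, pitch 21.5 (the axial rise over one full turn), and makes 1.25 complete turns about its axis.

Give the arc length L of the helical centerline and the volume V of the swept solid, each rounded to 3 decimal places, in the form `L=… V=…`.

2πR = 2π·30 = 188.495559
per-turn = √(188.495559² + 21.5²) = √(35530.5758 + 462.25) = √35992.8258 = 189.717753
L = 1.25 × 189.717753 = 237.147191
V = π·2.5² × L = 19.634954 × 237.147191 = 4656.374214

L=237.147 V=4656.374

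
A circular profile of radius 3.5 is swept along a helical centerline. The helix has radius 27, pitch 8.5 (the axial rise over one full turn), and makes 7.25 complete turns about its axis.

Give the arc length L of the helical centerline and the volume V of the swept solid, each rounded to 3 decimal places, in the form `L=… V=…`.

2πR = 2π·27 = 169.646003
per-turn = √(169.646003² + 8.5²) = √(28779.7664 + 72.25) = √28852.0164 = 169.858813
L = 7.25 × 169.858813 = 1231.476396
V = π·3.5² × L = 38.484510 × 1231.476396 = 47392.765683

L=1231.476 V=47392.766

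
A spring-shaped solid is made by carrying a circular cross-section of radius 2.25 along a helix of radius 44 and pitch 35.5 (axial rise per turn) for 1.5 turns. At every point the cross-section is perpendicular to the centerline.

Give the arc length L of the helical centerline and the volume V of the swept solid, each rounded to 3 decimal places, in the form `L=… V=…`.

2πR = 2π·44 = 276.460154
per-turn = √(276.460154² + 35.5²) = √(76430.2165 + 1260.25) = √77690.4665 = 278.730096
L = 1.5 × 278.730096 = 418.095144
V = π·2.25² × L = 15.904313 × 418.095144 = 6649.515957

L=418.095 V=6649.516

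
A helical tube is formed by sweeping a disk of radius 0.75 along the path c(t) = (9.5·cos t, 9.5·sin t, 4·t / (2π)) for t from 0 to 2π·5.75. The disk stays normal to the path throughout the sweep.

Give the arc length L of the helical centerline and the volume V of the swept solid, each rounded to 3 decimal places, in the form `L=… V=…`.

L=343.989 V=607.878

2πR = 2π·9.5 = 59.690260
per-turn = √(59.690260² + 4²) = √(3562.9272 + 16) = √3578.9272 = 59.824136
L = 5.75 × 59.824136 = 343.988779
V = π·0.75² × L = 1.767146 × 343.988779 = 607.878350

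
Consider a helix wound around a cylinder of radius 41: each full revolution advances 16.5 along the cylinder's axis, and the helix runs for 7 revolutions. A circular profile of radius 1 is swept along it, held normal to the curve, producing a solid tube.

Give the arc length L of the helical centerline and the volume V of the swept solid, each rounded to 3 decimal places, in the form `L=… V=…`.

2πR = 2π·41 = 257.610598
per-turn = √(257.610598² + 16.5²) = √(66363.2200 + 272.25) = √66635.4700 = 258.138471
L = 7 × 258.138471 = 1806.969294
V = π·1² × L = 3.141593 × 1806.969294 = 5676.761459

L=1806.969 V=5676.761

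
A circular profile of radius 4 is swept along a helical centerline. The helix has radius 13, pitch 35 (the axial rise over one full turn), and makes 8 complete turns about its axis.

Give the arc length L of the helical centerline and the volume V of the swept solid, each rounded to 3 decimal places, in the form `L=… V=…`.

L=710.914 V=35734.430

2πR = 2π·13 = 81.681409
per-turn = √(81.681409² + 35²) = √(6671.8526 + 1225) = √7896.8526 = 88.864237
L = 8 × 88.864237 = 710.913894
V = π·4² × L = 50.265482 × 710.913894 = 35734.429872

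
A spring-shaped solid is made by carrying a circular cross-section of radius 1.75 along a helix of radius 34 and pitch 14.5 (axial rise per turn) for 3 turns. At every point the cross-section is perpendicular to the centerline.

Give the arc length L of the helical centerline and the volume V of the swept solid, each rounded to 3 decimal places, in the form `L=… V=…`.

2πR = 2π·34 = 213.628300
per-turn = √(213.628300² + 14.5²) = √(45637.0508 + 210.25) = √45847.3008 = 214.119828
L = 3 × 214.119828 = 642.359484
V = π·1.75² × L = 9.621128 × 642.359484 = 6180.222498

L=642.359 V=6180.222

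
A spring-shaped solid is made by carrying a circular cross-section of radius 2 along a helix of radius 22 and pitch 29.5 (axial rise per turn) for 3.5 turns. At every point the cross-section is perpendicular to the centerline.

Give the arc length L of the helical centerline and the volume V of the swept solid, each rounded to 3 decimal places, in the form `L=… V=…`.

2πR = 2π·22 = 138.230077
per-turn = √(138.230077² + 29.5²) = √(19107.5541 + 870.25) = √19977.8041 = 141.342860
L = 3.5 × 141.342860 = 494.700011
V = π·2² × L = 12.566371 × 494.700011 = 6216.583676

L=494.700 V=6216.584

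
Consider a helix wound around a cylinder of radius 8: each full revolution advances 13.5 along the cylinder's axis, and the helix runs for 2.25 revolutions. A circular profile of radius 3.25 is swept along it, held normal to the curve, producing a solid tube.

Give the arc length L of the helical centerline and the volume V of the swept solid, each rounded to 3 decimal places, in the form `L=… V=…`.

2πR = 2π·8 = 50.265482
per-turn = √(50.265482² + 13.5²) = √(2526.6187 + 182.25) = √2708.8687 = 52.046794
L = 2.25 × 52.046794 = 117.105286
V = π·3.25² × L = 33.183072 × 117.105286 = 3885.913173

L=117.105 V=3885.913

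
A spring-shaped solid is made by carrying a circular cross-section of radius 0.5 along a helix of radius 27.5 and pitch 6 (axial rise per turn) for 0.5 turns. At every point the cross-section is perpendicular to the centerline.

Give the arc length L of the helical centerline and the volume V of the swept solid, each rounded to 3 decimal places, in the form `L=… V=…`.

2πR = 2π·27.5 = 172.787596
per-turn = √(172.787596² + 6²) = √(29855.5533 + 36) = √29891.5533 = 172.891739
L = 0.5 × 172.891739 = 86.445869
V = π·0.5² × L = 0.785398 × 86.445869 = 67.894427

L=86.446 V=67.894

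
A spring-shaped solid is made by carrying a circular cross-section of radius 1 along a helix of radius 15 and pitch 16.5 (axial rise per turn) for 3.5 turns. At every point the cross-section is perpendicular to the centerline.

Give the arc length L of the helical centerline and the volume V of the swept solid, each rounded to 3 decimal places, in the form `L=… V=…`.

2πR = 2π·15 = 94.247780
per-turn = √(94.247780² + 16.5²) = √(8882.6440 + 272.25) = √9154.8940 = 95.681210
L = 3.5 × 95.681210 = 334.884235
V = π·1² × L = 3.141593 × 334.884235 = 1052.069853

L=334.884 V=1052.070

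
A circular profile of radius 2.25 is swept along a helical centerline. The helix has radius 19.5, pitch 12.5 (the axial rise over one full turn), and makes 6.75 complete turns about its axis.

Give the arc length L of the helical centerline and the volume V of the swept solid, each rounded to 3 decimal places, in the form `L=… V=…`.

2πR = 2π·19.5 = 122.522113
per-turn = √(122.522113² + 12.5²) = √(15011.6683 + 156.25) = √15167.9183 = 123.158103
L = 6.75 × 123.158103 = 831.317194
V = π·2.25² × L = 15.904313 × 831.317194 = 13221.528699

L=831.317 V=13221.529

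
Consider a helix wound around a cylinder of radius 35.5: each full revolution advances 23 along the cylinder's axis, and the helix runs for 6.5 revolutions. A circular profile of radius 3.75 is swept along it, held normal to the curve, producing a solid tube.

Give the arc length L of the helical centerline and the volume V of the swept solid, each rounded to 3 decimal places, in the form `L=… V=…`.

2πR = 2π·35.5 = 223.053078
per-turn = √(223.053078² + 23²) = √(49752.6758 + 529) = √50281.6758 = 224.235759
L = 6.5 × 224.235759 = 1457.532436
V = π·3.75² × L = 44.178647 × 1457.532436 = 64391.810530

L=1457.532 V=64391.811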